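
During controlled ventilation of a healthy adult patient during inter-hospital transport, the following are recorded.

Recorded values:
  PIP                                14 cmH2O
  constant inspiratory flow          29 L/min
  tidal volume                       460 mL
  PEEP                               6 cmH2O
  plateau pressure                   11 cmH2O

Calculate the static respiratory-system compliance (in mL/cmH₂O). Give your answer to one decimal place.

Cstat = Vt / (Pplat − PEEP) = 460 / (11 − 6) = 460 / 5.0 = 92.0 mL/cmH2O.

92.0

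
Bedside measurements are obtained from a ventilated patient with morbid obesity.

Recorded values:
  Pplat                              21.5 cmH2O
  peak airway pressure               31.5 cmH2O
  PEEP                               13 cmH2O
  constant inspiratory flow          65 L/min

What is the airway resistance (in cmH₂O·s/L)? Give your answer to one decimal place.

Flow: 65 L/min ÷ 60 = 1.0833 L/s.
Raw = (PIP − Pplat) / flow = (31.5 − 21.5) / 1.0833 = 10.0 / 1.0833 = 9.231 cmH2O·s/L.

9.2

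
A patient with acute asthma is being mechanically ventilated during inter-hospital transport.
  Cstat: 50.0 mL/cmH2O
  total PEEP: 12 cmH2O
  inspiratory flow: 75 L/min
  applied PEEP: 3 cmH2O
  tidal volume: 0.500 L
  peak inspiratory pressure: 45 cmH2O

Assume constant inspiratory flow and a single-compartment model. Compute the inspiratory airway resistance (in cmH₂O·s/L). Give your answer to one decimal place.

Flow: 75 L/min ÷ 60 = 1.25 L/s.
Total PEEP = 12 cmH2O (set 3 + intrinsic 9); this is the baseline alveolar pressure.
Equation of motion (constant flow): PIP = Vt/C + R·V̇ + PEEP.
R·V̇ = PIP − Vt/C − PEEP = 45 − 500/50.0 − 12 = 45 − 10.0 − 12 = 23.0 cmH2O.
R = 23.0 / 1.25 = 18.4 cmH2O·s/L.

18.4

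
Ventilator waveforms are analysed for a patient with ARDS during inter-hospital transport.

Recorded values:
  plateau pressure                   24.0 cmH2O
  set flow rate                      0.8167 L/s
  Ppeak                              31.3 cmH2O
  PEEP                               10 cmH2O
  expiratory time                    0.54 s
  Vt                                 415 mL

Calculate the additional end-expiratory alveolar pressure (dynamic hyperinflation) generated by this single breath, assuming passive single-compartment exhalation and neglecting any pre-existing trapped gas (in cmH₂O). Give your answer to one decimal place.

R = (PIP − Pplat)/V̇ = (31.3 − 24.0) / 0.8167 = 7.3/0.8167 = 8.938 cmH2O·s/L.
C = Vt/(Pplat − PEEP) = 415.0 / (24.0 − 10) = 415.0/14.0 = 29.643 mL/cmH2O.
τ = R × C = 8.938 × 0.02964 L/cmH2O = 0.2649 s.
Fraction remaining = e^(−Te/τ) = e^(−0.54/0.2649) = 0.1302; trapped volume = 415.0 × 0.1302 = 54.033 mL.
Additional alveolar pressure from trapping ≈ V_trapped / C = 54.033 / 29.643 = 1.823 cmH2O.

1.8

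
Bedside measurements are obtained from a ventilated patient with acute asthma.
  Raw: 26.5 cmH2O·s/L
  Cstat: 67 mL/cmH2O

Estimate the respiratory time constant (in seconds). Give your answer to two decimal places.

1.78

τ = R × C = 26.5 × 67 mL/cmH2O = 26.5 × 0.067 L/cmH2O = 1.776 s.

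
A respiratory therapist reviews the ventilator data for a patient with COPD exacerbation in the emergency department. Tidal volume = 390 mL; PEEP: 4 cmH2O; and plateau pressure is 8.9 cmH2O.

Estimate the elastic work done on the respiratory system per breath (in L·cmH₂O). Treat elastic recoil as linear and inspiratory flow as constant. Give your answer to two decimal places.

Elastic work ≈ ½ × (Pplat − PEEP) × Vt = 0.5 × (8.9 − 4) × 0.390 L = 0.5 × 4.9 × 0.390 = 0.9555 L·cmH2O.

0.96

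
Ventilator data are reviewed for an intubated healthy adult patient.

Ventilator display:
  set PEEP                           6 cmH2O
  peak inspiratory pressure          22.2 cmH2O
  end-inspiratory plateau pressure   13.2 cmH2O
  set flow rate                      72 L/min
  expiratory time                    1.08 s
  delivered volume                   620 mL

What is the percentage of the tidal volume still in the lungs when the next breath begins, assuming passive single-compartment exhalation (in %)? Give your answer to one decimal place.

Flow: 72 L/min ÷ 60 = 1.2 L/s.
R = (PIP − Pplat)/V̇ = (22.2 − 13.2) / 1.2 = 9.0/1.2 = 7.5 cmH2O·s/L.
C = Vt/(Pplat − PEEP) = 620.0 / (13.2 − 6) = 620.0/7.2 = 86.111 mL/cmH2O.
τ = R × C = 7.5 × 0.08611 L/cmH2O = 0.6458 s.
Fraction remaining at end-expiration = e^(−Te/τ) = e^(−1.08/0.6458) = 0.1878 → 18.78%.

18.8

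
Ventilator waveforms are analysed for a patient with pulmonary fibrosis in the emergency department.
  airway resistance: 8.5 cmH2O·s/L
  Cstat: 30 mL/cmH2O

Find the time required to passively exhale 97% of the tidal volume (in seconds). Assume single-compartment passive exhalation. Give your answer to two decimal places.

0.89

τ = R × C = 8.5 × 30 mL/cmH2O = 8.5 × 0.030 L/cmH2O = 0.255 s.
Exhaled fraction f = 1 − e^(−t/τ) → t = −τ·ln(1 − f) = −0.255·ln(0.03) = 0.8942 s.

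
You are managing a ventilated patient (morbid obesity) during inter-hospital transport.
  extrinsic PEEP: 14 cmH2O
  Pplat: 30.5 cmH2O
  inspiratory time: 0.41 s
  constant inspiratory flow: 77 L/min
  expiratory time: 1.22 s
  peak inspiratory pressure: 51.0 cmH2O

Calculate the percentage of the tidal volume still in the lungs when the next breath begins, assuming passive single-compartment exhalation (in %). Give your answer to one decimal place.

Flow: 77 L/min ÷ 60 = 1.2833 L/s.
Vt = flow × Ti = 1.2833 L/s × 0.41 s × 1000 mL/L = 526.15 mL.
R = (PIP − Pplat)/V̇ = (51.0 − 30.5) / 1.2833 = 20.5/1.2833 = 15.974 cmH2O·s/L.
C = Vt/(Pplat − PEEP) = 526.15 / (30.5 − 14) = 526.15/16.5 = 31.888 mL/cmH2O.
τ = R × C = 15.974 × 0.03189 L/cmH2O = 0.5094 s.
Fraction remaining at end-expiration = e^(−Te/τ) = e^(−1.22/0.5094) = 0.09118 → 9.118%.

9.1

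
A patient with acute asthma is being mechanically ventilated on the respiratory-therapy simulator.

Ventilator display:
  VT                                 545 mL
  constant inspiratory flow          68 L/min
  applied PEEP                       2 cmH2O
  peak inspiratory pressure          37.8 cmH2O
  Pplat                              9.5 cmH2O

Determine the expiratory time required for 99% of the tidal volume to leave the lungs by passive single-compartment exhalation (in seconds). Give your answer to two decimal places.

Flow: 68 L/min ÷ 60 = 1.1333 L/s.
R = (PIP − Pplat)/V̇ = (37.8 − 9.5) / 1.1333 = 28.3/1.1333 = 24.971 cmH2O·s/L.
C = Vt/(Pplat − PEEP) = 545.0 / (9.5 − 2) = 545.0/7.5 = 72.667 mL/cmH2O.
τ = R × C = 24.971 × 0.07267 L/cmH2O = 1.815 s.
t = −τ·ln(1 − 0.99) = −1.815·ln(0.01) = 8.358 s.

8.36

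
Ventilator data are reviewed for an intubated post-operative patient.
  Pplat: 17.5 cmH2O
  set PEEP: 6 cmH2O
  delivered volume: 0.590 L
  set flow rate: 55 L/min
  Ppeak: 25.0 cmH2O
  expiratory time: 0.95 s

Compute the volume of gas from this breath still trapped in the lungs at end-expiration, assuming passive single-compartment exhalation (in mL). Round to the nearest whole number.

61

Flow: 55 L/min ÷ 60 = 0.9167 L/s.
R = (PIP − Pplat)/V̇ = (25.0 − 17.5) / 0.9167 = 7.5/0.9167 = 8.182 cmH2O·s/L.
C = Vt/(Pplat − PEEP) = 590.0 / (17.5 − 6) = 590.0/11.5 = 51.304 mL/cmH2O.
τ = R × C = 8.182 × 0.0513 L/cmH2O = 0.4197 s.
Fraction remaining = e^(−Te/τ) = e^(−0.95/0.4197) = 0.104.
Trapped volume = 590.0 × 0.104 = 61.36 mL.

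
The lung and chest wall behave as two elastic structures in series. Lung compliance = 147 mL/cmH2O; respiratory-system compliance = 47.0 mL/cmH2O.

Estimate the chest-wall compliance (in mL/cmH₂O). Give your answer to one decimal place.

69.1

1/Ccw = 1/Crs − 1/CL.
1/Ccw = 1/47.0 − 1/147 = 0.01447.
Ccw = 69.109 mL/cmH2O.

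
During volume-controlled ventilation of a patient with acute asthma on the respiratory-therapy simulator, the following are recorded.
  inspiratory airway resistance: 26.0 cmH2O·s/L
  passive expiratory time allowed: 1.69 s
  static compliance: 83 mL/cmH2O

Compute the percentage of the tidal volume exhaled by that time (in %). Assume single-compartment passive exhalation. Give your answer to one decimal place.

τ = R × C = 26.0 × 83 mL/cmH2O = 26.0 × 0.083 L/cmH2O = 2.158 s.
Passive exhalation: V(t)/V₀ = e^(−t/τ) = e^(−1.69/2.158) = 0.457.
Fraction exhaled = 1 − 0.457 = 0.543 → 54.3%.

54.3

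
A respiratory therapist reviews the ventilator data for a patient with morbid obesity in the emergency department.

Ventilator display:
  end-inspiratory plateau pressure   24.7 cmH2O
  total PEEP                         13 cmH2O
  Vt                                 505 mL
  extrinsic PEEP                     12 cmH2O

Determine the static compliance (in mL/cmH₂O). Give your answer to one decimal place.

43.2

End-expiratory occlusion gives total PEEP = 13 cmH2O (intrinsic PEEP = 13 − 12 = 1). Use total PEEP for the elastic gradient.
Cstat = Vt / (Pplat − PEEPtotal) = 505 / (24.7 − 13) = 505 / 11.7 = 43.162 mL/cmH2O.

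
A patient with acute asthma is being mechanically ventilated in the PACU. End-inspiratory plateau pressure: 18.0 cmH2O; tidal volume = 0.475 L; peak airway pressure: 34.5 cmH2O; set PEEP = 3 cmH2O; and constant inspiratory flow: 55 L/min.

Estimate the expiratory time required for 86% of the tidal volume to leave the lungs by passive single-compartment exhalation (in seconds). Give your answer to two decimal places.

1.12

Flow: 55 L/min ÷ 60 = 0.9167 L/s.
R = (PIP − Pplat)/V̇ = (34.5 − 18.0) / 0.9167 = 16.5/0.9167 = 17.999 cmH2O·s/L.
C = Vt/(Pplat − PEEP) = 475.0 / (18.0 − 3) = 475.0/15.0 = 31.667 mL/cmH2O.
τ = R × C = 17.999 × 0.03167 L/cmH2O = 0.57 s.
t = −τ·ln(1 − 0.86) = −0.57·ln(0.14) = 1.121 s.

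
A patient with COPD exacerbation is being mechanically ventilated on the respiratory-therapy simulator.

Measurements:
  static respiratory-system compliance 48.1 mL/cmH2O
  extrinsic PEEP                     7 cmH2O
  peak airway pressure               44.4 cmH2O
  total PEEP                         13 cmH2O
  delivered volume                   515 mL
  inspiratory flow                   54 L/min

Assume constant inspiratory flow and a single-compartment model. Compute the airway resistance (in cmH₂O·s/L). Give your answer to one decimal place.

Flow: 54 L/min ÷ 60 = 0.9 L/s.
Total PEEP = 13 cmH2O (set 7 + intrinsic 6); this is the baseline alveolar pressure.
Equation of motion (constant flow): PIP = Vt/C + R·V̇ + PEEP.
R·V̇ = PIP − Vt/C − PEEP = 44.4 − 515/48.1 − 13 = 44.4 − 10.707 − 13 = 20.693 cmH2O.
R = 20.693 / 0.9 = 22.992 cmH2O·s/L.

23.0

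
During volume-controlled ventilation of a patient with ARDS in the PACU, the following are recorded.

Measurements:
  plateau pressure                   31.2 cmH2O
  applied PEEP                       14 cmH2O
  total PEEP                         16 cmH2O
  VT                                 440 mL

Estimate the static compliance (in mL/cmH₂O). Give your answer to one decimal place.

28.9

End-expiratory occlusion gives total PEEP = 16 cmH2O (intrinsic PEEP = 16 − 14 = 2). Use total PEEP for the elastic gradient.
Cstat = Vt / (Pplat − PEEPtotal) = 440 / (31.2 − 16) = 440 / 15.2 = 28.947 mL/cmH2O.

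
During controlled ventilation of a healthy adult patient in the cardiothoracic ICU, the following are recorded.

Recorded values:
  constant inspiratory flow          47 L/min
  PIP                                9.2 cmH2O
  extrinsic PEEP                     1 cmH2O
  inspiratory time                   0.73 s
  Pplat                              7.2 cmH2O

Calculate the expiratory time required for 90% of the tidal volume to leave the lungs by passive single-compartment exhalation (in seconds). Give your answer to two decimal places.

0.54

Flow: 47 L/min ÷ 60 = 0.7833 L/s.
Vt = flow × Ti = 0.7833 L/s × 0.73 s × 1000 mL/L = 571.81 mL.
R = (PIP − Pplat)/V̇ = (9.2 − 7.2) / 0.7833 = 2.0/0.7833 = 2.553 cmH2O·s/L.
C = Vt/(Pplat − PEEP) = 571.81 / (7.2 − 1) = 571.81/6.2 = 92.227 mL/cmH2O.
τ = R × C = 2.553 × 0.09223 L/cmH2O = 0.2355 s.
t = −τ·ln(1 − 0.90) = −0.2355·ln(0.1) = 0.5423 s.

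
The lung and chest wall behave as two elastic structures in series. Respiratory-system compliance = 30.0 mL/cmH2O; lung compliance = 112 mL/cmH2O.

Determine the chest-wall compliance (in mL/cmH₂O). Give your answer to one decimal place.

1/Ccw = 1/Crs − 1/CL.
1/Ccw = 1/30.0 − 1/112 = 0.0244.
Ccw = 40.984 mL/cmH2O.

41.0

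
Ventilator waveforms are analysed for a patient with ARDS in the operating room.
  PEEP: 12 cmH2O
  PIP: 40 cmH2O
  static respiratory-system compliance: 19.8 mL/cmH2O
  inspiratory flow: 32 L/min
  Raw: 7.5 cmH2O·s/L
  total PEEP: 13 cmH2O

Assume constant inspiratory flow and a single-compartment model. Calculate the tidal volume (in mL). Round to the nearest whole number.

Flow: 32 L/min ÷ 60 = 0.5333 L/s.
Total PEEP = 13 cmH2O (set 12 + intrinsic 1); this is the baseline alveolar pressure.
Equation of motion (constant flow): PIP = Vt/C + R·V̇ + PEEP.
Vt/C = PIP − R·V̇ − PEEP = 40 − 4.0 − 13 = 23.0 cmH2O.
Vt = C × 23.0 = 19.8 × 23.0 = 455.4 mL.

455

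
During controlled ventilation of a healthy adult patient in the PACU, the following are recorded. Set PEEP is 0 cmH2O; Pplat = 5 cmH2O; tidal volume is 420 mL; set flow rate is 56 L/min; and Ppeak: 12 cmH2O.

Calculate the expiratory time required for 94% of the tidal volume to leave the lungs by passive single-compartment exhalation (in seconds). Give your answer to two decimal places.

1.77

Flow: 56 L/min ÷ 60 = 0.9333 L/s.
R = (PIP − Pplat)/V̇ = (12 − 5) / 0.9333 = 7.0/0.9333 = 7.5 cmH2O·s/L.
C = Vt/(Pplat − PEEP) = 420.0 / (5 − 0) = 420.0/5.0 = 84.0 mL/cmH2O.
τ = R × C = 7.5 × 0.084 L/cmH2O = 0.63 s.
t = −τ·ln(1 − 0.94) = −0.63·ln(0.06) = 1.772 s.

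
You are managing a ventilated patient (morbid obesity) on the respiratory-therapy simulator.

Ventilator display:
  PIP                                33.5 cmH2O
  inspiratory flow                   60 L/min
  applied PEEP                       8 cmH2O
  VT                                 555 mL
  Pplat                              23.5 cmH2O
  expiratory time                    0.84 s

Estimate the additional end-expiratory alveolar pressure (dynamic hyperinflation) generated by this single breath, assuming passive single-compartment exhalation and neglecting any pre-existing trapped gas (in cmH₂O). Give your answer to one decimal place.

Flow: 60 L/min ÷ 60 = 1 L/s.
R = (PIP − Pplat)/V̇ = (33.5 − 23.5) / 1 = 10.0/1 = 10.0 cmH2O·s/L.
C = Vt/(Pplat − PEEP) = 555.0 / (23.5 − 8) = 555.0/15.5 = 35.806 mL/cmH2O.
τ = R × C = 10.0 × 0.03581 L/cmH2O = 0.3581 s.
Fraction remaining = e^(−Te/τ) = e^(−0.84/0.3581) = 0.09578; trapped volume = 555.0 × 0.09578 = 53.158 mL.
Additional alveolar pressure from trapping ≈ V_trapped / C = 53.158 / 35.806 = 1.485 cmH2O.

1.5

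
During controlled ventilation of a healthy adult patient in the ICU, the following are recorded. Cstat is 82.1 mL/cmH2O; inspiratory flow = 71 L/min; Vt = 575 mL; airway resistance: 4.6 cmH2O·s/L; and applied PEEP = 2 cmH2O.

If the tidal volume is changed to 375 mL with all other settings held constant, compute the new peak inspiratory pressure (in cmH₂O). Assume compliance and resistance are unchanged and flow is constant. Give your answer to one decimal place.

12.0

Flow: 71 L/min ÷ 60 = 1.1833 L/s.
PIP = Vt/C + R·V̇ + PEEP (constant-flow equation of motion).
Only the elastic term changes: ΔPIP = ΔVt / C = (375 − 575) / 82.1 = -2.436 cmH2O.
Original PIP = 575/82.1 + 4.6×1.1833 + 2 = 14.447 cmH2O; new PIP = 14.447 + (-2.436) = 12.011 cmH2O.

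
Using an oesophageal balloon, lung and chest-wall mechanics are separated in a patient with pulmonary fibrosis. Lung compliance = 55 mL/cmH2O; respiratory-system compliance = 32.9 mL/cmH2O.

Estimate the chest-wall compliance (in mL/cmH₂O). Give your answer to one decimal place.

1/Ccw = 1/Crs − 1/CL.
1/Ccw = 1/32.9 − 1/55 = 0.01221.
Ccw = 81.9 mL/cmH2O.

81.9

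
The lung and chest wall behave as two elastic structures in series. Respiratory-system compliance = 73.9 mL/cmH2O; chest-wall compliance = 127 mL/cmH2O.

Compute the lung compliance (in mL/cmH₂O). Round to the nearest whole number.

177

1/CL = 1/Crs − 1/Ccw.
1/CL = 1/73.9 − 1/127 = 0.005658.
CL = 176.74 mL/cmH2O.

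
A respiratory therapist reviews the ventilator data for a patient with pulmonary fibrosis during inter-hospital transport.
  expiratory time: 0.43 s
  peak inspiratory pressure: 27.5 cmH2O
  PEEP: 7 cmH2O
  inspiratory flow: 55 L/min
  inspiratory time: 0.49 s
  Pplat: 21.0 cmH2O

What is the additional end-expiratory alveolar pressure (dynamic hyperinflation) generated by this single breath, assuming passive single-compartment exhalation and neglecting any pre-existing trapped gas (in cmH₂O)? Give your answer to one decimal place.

2.1

Flow: 55 L/min ÷ 60 = 0.9167 L/s.
Vt = flow × Ti = 0.9167 L/s × 0.49 s × 1000 mL/L = 449.18 mL.
R = (PIP − Pplat)/V̇ = (27.5 − 21.0) / 0.9167 = 6.5/0.9167 = 7.091 cmH2O·s/L.
C = Vt/(Pplat − PEEP) = 449.18 / (21.0 − 7) = 449.18/14.0 = 32.084 mL/cmH2O.
τ = R × C = 7.091 × 0.03208 L/cmH2O = 0.2275 s.
Fraction remaining = e^(−Te/τ) = e^(−0.43/0.2275) = 0.1511; trapped volume = 449.18 × 0.1511 = 67.871 mL.
Additional alveolar pressure from trapping ≈ V_trapped / C = 67.871 / 32.084 = 2.115 cmH2O.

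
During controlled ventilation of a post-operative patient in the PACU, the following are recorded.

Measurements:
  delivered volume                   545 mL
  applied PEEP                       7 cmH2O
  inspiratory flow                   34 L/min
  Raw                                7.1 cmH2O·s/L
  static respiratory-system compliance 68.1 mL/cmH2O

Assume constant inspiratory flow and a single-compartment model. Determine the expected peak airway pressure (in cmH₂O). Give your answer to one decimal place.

Flow: 34 L/min ÷ 60 = 0.5667 L/s.
Equation of motion (constant flow): PIP = Vt/C + R·V̇ + PEEP.
PIP = 545/68.1 + 7.1×0.5667 + 7 = 8.003 + 4.024 + 7 = 19.027 cmH2O.

19.0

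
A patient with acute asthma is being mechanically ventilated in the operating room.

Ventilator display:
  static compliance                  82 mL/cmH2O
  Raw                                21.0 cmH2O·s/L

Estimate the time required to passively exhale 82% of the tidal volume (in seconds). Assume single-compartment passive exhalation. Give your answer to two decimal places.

2.95

τ = R × C = 21.0 × 82 mL/cmH2O = 21.0 × 0.082 L/cmH2O = 1.722 s.
Exhaled fraction f = 1 − e^(−t/τ) → t = −τ·ln(1 − f) = −1.722·ln(0.18) = 2.953 s.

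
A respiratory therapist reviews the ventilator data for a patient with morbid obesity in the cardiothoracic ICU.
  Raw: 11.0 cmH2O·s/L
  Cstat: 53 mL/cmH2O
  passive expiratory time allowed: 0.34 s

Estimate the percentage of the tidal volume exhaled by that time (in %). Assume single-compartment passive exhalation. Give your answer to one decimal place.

τ = R × C = 11.0 × 53 mL/cmH2O = 11.0 × 0.053 L/cmH2O = 0.583 s.
Passive exhalation: V(t)/V₀ = e^(−t/τ) = e^(−0.34/0.583) = 0.5581.
Fraction exhaled = 1 − 0.5581 = 0.4419 → 44.19%.

44.2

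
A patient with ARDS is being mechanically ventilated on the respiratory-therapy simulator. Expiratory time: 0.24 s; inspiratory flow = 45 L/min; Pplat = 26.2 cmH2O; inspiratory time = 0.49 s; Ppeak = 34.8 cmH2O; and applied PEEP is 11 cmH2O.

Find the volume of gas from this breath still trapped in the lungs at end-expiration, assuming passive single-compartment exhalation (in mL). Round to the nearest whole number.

Flow: 45 L/min ÷ 60 = 0.75 L/s.
Vt = flow × Ti = 0.75 L/s × 0.49 s × 1000 mL/L = 367.5 mL.
R = (PIP − Pplat)/V̇ = (34.8 − 26.2) / 0.75 = 8.6/0.75 = 11.467 cmH2O·s/L.
C = Vt/(Pplat − PEEP) = 367.5 / (26.2 − 11) = 367.5/15.2 = 24.178 mL/cmH2O.
τ = R × C = 11.467 × 0.02418 L/cmH2O = 0.2773 s.
Fraction remaining = e^(−Te/τ) = e^(−0.24/0.2773) = 0.4208.
Trapped volume = 367.5 × 0.4208 = 154.64 mL.

155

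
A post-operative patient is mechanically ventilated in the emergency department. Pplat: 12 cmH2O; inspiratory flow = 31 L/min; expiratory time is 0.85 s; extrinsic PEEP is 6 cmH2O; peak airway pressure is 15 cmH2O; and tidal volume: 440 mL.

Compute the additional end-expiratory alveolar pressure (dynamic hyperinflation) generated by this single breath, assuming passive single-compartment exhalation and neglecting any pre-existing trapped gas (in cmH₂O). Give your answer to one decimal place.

0.8

Flow: 31 L/min ÷ 60 = 0.5167 L/s.
R = (PIP − Pplat)/V̇ = (15 − 12) / 0.5167 = 3.0/0.5167 = 5.806 cmH2O·s/L.
C = Vt/(Pplat − PEEP) = 440.0 / (12 − 6) = 440.0/6.0 = 73.333 mL/cmH2O.
τ = R × C = 5.806 × 0.07333 L/cmH2O = 0.4258 s.
Fraction remaining = e^(−Te/τ) = e^(−0.85/0.4258) = 0.1358; trapped volume = 440.0 × 0.1358 = 59.752 mL.
Additional alveolar pressure from trapping ≈ V_trapped / C = 59.752 / 73.333 = 0.8148 cmH2O.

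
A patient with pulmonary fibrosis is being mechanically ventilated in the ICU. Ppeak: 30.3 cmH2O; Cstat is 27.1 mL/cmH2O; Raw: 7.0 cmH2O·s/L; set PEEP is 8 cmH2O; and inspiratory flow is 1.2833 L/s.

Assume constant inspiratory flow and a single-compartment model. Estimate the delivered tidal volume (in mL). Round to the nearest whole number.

Equation of motion (constant flow): PIP = Vt/C + R·V̇ + PEEP.
Vt/C = PIP − R·V̇ − PEEP = 30.3 − 8.983 − 8 = 13.317 cmH2O.
Vt = C × 13.317 = 27.1 × 13.317 = 360.89 mL.

361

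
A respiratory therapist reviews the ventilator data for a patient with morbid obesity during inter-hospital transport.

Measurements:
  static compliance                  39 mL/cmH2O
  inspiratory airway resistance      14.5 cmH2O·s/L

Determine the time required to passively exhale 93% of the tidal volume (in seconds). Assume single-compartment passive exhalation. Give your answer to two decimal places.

τ = R × C = 14.5 × 39 mL/cmH2O = 14.5 × 0.039 L/cmH2O = 0.5655 s.
Exhaled fraction f = 1 − e^(−t/τ) → t = −τ·ln(1 − f) = −0.5655·ln(0.07) = 1.504 s.

1.50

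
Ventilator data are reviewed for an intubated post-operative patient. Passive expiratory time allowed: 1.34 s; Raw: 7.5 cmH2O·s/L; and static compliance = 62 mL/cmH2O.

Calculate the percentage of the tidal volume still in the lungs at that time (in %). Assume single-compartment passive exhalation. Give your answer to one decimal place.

τ = R × C = 7.5 × 62 mL/cmH2O = 7.5 × 0.062 L/cmH2O = 0.465 s.
Passive exhalation: V(t)/V₀ = e^(−t/τ) = e^(−1.34/0.465) = 0.05604.
Fraction remaining = 0.05604 → 5.604%.

5.6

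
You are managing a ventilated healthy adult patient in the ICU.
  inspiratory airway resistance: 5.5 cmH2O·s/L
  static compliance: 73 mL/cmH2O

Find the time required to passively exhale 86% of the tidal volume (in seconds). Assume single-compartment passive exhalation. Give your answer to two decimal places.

τ = R × C = 5.5 × 73 mL/cmH2O = 5.5 × 0.073 L/cmH2O = 0.4015 s.
Exhaled fraction f = 1 − e^(−t/τ) → t = −τ·ln(1 − f) = −0.4015·ln(0.14) = 0.7894 s.

0.79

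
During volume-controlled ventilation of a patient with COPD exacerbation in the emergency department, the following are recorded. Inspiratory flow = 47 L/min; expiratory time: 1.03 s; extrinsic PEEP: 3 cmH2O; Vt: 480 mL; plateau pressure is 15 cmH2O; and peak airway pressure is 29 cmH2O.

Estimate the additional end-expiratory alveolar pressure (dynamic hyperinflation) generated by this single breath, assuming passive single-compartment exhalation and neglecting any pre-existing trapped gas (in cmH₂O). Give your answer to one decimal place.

2.8

Flow: 47 L/min ÷ 60 = 0.7833 L/s.
R = (PIP − Pplat)/V̇ = (29 − 15) / 0.7833 = 14.0/0.7833 = 17.873 cmH2O·s/L.
C = Vt/(Pplat − PEEP) = 480.0 / (15 − 3) = 480.0/12.0 = 40.0 mL/cmH2O.
τ = R × C = 17.873 × 0.04 L/cmH2O = 0.7149 s.
Fraction remaining = e^(−Te/τ) = e^(−1.03/0.7149) = 0.2367; trapped volume = 480.0 × 0.2367 = 113.62 mL.
Additional alveolar pressure from trapping ≈ V_trapped / C = 113.62 / 40.0 = 2.841 cmH2O.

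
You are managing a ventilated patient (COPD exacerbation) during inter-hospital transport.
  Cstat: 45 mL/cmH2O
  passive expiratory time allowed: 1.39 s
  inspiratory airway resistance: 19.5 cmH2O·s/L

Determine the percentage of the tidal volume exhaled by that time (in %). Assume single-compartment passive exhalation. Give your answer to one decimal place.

79.5

τ = R × C = 19.5 × 45 mL/cmH2O = 19.5 × 0.045 L/cmH2O = 0.8775 s.
Passive exhalation: V(t)/V₀ = e^(−t/τ) = e^(−1.39/0.8775) = 0.2051.
Fraction exhaled = 1 − 0.2051 = 0.7949 → 79.49%.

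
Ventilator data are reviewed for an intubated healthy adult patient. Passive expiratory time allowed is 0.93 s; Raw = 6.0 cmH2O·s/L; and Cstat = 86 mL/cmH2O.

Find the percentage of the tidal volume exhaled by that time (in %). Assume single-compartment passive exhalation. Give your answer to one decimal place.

τ = R × C = 6.0 × 86 mL/cmH2O = 6.0 × 0.086 L/cmH2O = 0.516 s.
Passive exhalation: V(t)/V₀ = e^(−t/τ) = e^(−0.93/0.516) = 0.1649.
Fraction exhaled = 1 − 0.1649 = 0.8351 → 83.51%.

83.5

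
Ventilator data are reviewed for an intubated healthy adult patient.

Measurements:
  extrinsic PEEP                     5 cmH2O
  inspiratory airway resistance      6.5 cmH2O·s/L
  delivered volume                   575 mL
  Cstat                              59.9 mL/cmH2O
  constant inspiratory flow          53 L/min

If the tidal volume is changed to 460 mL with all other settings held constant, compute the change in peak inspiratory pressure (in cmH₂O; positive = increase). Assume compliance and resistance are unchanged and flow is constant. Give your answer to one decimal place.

PIP = Vt/C + R·V̇ + PEEP (constant-flow equation of motion).
Only the elastic term changes: ΔPIP = ΔVt / C = (460 − 575) / 59.9 = -1.92 cmH2O.

-1.9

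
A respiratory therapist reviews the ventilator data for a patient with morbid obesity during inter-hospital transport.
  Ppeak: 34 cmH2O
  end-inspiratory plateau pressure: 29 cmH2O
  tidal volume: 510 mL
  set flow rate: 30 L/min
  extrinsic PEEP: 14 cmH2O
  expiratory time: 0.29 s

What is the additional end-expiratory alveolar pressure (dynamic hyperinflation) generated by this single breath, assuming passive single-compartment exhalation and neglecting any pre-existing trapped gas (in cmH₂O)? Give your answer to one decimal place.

Flow: 30 L/min ÷ 60 = 0.5 L/s.
R = (PIP − Pplat)/V̇ = (34 − 29) / 0.5 = 5.0/0.5 = 10.0 cmH2O·s/L.
C = Vt/(Pplat − PEEP) = 510.0 / (29 − 14) = 510.0/15.0 = 34.0 mL/cmH2O.
τ = R × C = 10.0 × 0.034 L/cmH2O = 0.34 s.
Fraction remaining = e^(−Te/τ) = e^(−0.29/0.34) = 0.4262; trapped volume = 510.0 × 0.4262 = 217.36 mL.
Additional alveolar pressure from trapping ≈ V_trapped / C = 217.36 / 34.0 = 6.393 cmH2O.

6.4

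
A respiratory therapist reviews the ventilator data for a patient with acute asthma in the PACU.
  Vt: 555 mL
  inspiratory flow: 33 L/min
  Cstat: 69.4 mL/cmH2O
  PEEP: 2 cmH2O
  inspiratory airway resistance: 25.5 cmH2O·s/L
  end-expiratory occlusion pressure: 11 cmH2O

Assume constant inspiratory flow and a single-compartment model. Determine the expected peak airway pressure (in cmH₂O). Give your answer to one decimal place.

33.0

Flow: 33 L/min ÷ 60 = 0.55 L/s.
Total PEEP = 11 cmH2O (set 2 + intrinsic 9); this is the baseline alveolar pressure.
Equation of motion (constant flow): PIP = Vt/C + R·V̇ + PEEP.
PIP = 555/69.4 + 25.5×0.55 + 11 = 7.997 + 14.025 + 11 = 33.022 cmH2O.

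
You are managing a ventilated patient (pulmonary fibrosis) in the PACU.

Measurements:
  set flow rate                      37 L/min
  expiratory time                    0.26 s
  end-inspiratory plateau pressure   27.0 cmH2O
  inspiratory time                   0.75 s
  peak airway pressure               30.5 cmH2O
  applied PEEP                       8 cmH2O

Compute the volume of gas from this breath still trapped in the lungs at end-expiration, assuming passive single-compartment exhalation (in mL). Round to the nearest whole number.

70

Flow: 37 L/min ÷ 60 = 0.6167 L/s.
Vt = flow × Ti = 0.6167 L/s × 0.75 s × 1000 mL/L = 462.53 mL.
R = (PIP − Pplat)/V̇ = (30.5 − 27.0) / 0.6167 = 3.5/0.6167 = 5.675 cmH2O·s/L.
C = Vt/(Pplat − PEEP) = 462.53 / (27.0 − 8) = 462.53/19.0 = 24.344 mL/cmH2O.
τ = R × C = 5.675 × 0.02434 L/cmH2O = 0.1381 s.
Fraction remaining = e^(−Te/τ) = e^(−0.26/0.1381) = 0.1522.
Trapped volume = 462.53 × 0.1522 = 70.397 mL.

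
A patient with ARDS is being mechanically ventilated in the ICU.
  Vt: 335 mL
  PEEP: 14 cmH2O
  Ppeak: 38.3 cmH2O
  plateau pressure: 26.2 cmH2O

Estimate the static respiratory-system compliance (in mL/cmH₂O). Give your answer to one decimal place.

27.5

Cstat = Vt / (Pplat − PEEP) = 335 / (26.2 − 14) = 335 / 12.2 = 27.459 mL/cmH2O.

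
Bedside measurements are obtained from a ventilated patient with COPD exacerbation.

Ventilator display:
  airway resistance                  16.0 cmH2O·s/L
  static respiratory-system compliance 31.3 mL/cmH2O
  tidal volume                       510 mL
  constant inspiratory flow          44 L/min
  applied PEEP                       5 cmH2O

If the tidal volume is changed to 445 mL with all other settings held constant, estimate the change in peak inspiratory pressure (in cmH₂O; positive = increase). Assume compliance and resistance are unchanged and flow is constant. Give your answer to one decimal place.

PIP = Vt/C + R·V̇ + PEEP (constant-flow equation of motion).
Only the elastic term changes: ΔPIP = ΔVt / C = (445 − 510) / 31.3 = -2.077 cmH2O.

-2.1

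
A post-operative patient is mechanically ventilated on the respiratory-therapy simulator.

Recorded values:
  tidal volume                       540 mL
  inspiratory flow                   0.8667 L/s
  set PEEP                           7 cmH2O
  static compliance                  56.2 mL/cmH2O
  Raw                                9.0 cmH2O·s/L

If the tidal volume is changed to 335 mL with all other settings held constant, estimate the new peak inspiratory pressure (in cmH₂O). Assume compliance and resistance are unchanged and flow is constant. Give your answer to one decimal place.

PIP = Vt/C + R·V̇ + PEEP (constant-flow equation of motion).
Only the elastic term changes: ΔPIP = ΔVt / C = (335 − 540) / 56.2 = -3.648 cmH2O.
Original PIP = 540/56.2 + 9.0×0.8667 + 7 = 24.409 cmH2O; new PIP = 24.409 + (-3.648) = 20.761 cmH2O.

20.8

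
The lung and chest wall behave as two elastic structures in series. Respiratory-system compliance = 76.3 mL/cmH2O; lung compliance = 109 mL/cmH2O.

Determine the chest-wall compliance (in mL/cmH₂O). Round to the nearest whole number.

254

1/Ccw = 1/Crs − 1/CL.
1/Ccw = 1/76.3 − 1/109 = 0.003932.
Ccw = 254.32 mL/cmH2O.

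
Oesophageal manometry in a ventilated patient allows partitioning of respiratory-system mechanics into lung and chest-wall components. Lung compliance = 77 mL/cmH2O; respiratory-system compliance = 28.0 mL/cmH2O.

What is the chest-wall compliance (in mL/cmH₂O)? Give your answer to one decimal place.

44.0

1/Ccw = 1/Crs − 1/CL.
1/Ccw = 1/28.0 − 1/77 = 0.02273.
Ccw = 43.995 mL/cmH2O.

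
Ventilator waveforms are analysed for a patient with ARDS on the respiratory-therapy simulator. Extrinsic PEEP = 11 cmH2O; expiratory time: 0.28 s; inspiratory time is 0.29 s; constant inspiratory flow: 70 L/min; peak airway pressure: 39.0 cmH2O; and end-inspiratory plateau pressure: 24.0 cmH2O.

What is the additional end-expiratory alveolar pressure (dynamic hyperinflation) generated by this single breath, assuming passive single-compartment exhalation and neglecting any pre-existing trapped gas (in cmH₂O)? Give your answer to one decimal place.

5.6

Flow: 70 L/min ÷ 60 = 1.1667 L/s.
Vt = flow × Ti = 1.1667 L/s × 0.29 s × 1000 mL/L = 338.34 mL.
R = (PIP − Pplat)/V̇ = (39.0 − 24.0) / 1.1667 = 15.0/1.1667 = 12.857 cmH2O·s/L.
C = Vt/(Pplat − PEEP) = 338.34 / (24.0 − 11) = 338.34/13.0 = 26.026 mL/cmH2O.
τ = R × C = 12.857 × 0.02603 L/cmH2O = 0.3347 s.
Fraction remaining = e^(−Te/τ) = e^(−0.28/0.3347) = 0.4332; trapped volume = 338.34 × 0.4332 = 146.57 mL.
Additional alveolar pressure from trapping ≈ V_trapped / C = 146.57 / 26.026 = 5.632 cmH2O.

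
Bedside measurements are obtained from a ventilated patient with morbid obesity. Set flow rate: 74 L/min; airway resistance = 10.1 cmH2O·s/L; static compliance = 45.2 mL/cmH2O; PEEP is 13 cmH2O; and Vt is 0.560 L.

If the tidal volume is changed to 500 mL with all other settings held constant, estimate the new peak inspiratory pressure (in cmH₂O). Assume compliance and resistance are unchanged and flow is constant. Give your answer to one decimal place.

36.5

Flow: 74 L/min ÷ 60 = 1.2333 L/s.
PIP = Vt/C + R·V̇ + PEEP (constant-flow equation of motion).
Only the elastic term changes: ΔPIP = ΔVt / C = (500 − 560) / 45.2 = -1.327 cmH2O.
Original PIP = 560/45.2 + 10.1×1.2333 + 13 = 37.846 cmH2O; new PIP = 37.846 + (-1.327) = 36.519 cmH2O.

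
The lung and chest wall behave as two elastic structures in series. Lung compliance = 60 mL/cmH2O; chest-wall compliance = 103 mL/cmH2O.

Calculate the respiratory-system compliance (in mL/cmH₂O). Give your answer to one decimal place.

37.9

Lung and chest wall are elastances in series: 1/Crs = 1/CL + 1/Ccw.
1/Crs = 1/60 + 1/103 = 0.02638.
Crs = 37.908 mL/cmH2O.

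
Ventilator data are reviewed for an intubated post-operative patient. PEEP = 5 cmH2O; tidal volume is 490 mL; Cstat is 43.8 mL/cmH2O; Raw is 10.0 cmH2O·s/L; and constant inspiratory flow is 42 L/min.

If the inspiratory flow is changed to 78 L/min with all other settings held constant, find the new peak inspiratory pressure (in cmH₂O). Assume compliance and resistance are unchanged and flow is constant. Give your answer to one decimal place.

29.2

Flow: 42 L/min ÷ 60 = 0.7 L/s.
New flow: 78 L/min ÷ 60 = 1.3 L/s.
PIP = Vt/C + R·V̇ + PEEP (constant-flow equation of motion).
Only the resistive term changes: ΔPIP = R × ΔV̇ = 10.0 × (1.3 − 0.7) = 10.0 × 0.6 = 6.0 cmH2O.
Original PIP = 490/43.8 + 10.0×0.7 + 5 = 23.187 cmH2O; new PIP = 23.187 + (6.0) = 29.187 cmH2O.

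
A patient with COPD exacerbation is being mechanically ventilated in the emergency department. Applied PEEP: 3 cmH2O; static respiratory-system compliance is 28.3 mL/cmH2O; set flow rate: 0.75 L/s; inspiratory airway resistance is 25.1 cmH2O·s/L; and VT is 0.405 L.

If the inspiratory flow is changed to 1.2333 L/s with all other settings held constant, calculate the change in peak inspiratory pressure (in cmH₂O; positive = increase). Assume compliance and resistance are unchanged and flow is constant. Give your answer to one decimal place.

PIP = Vt/C + R·V̇ + PEEP (constant-flow equation of motion).
Only the resistive term changes: ΔPIP = R × ΔV̇ = 25.1 × (1.2333 − 0.75) = 25.1 × 0.4833 = 12.131 cmH2O.

12.1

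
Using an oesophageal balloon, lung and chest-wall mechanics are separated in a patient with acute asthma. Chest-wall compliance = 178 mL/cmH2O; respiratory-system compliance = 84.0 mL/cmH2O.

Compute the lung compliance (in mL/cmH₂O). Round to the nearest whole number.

1/CL = 1/Crs − 1/Ccw.
1/CL = 1/84.0 − 1/178 = 0.006287.
CL = 159.06 mL/cmH2O.

159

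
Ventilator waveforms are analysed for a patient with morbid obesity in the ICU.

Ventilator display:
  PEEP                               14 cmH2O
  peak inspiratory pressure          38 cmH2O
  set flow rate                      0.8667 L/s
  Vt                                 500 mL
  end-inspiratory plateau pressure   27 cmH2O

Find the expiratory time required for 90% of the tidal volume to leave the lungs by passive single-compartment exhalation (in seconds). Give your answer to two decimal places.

R = (PIP − Pplat)/V̇ = (38 − 27) / 0.8667 = 11.0/0.8667 = 12.692 cmH2O·s/L.
C = Vt/(Pplat − PEEP) = 500.0 / (27 − 14) = 500.0/13.0 = 38.462 mL/cmH2O.
τ = R × C = 12.692 × 0.03846 L/cmH2O = 0.4881 s.
t = −τ·ln(1 − 0.90) = −0.4881·ln(0.1) = 1.124 s.

1.12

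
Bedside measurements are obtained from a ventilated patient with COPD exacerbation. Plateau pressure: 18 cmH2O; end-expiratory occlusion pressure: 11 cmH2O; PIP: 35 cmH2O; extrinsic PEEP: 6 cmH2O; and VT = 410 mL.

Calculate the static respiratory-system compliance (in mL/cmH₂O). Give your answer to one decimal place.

End-expiratory occlusion gives total PEEP = 11 cmH2O (intrinsic PEEP = 11 − 6 = 5). Use total PEEP for the elastic gradient.
Cstat = Vt / (Pplat − PEEPtotal) = 410 / (18 − 11) = 410 / 7.0 = 58.571 mL/cmH2O.

58.6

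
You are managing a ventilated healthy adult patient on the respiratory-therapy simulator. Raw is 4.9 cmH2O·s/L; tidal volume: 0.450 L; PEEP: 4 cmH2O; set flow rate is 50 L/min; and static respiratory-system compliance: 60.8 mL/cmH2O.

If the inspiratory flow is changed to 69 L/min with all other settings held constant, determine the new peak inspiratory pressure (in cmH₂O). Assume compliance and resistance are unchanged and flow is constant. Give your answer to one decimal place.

Flow: 50 L/min ÷ 60 = 0.8333 L/s.
New flow: 69 L/min ÷ 60 = 1.15 L/s.
PIP = Vt/C + R·V̇ + PEEP (constant-flow equation of motion).
Only the resistive term changes: ΔPIP = R × ΔV̇ = 4.9 × (1.15 − 0.8333) = 4.9 × 0.3167 = 1.552 cmH2O.
Original PIP = 450/60.8 + 4.9×0.8333 + 4 = 15.484 cmH2O; new PIP = 15.484 + (1.552) = 17.036 cmH2O.

17.0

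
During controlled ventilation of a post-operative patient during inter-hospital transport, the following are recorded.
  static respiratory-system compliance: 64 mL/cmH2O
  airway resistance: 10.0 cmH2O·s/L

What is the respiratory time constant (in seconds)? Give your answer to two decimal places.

τ = R × C = 10.0 × 64 mL/cmH2O = 10.0 × 0.064 L/cmH2O = 0.64 s.

0.64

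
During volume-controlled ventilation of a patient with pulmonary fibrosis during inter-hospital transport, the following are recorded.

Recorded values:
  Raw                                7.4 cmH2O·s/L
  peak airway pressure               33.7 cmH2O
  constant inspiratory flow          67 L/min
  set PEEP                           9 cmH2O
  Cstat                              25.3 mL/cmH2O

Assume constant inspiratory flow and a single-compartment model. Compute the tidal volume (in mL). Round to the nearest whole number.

Flow: 67 L/min ÷ 60 = 1.1167 L/s.
Equation of motion (constant flow): PIP = Vt/C + R·V̇ + PEEP.
Vt/C = PIP − R·V̇ − PEEP = 33.7 − 8.264 − 9 = 16.436 cmH2O.
Vt = C × 16.436 = 25.3 × 16.436 = 415.83 mL.

416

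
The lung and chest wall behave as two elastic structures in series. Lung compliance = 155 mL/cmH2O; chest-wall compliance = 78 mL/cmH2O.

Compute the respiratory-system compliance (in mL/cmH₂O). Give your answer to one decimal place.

51.9

Lung and chest wall are elastances in series: 1/Crs = 1/CL + 1/Ccw.
1/Crs = 1/155 + 1/78 = 0.01927.
Crs = 51.894 mL/cmH2O.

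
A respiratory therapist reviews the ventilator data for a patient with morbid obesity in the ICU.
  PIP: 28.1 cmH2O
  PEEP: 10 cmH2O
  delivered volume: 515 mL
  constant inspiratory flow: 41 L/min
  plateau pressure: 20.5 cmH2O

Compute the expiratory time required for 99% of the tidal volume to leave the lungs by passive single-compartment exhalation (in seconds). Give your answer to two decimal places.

Flow: 41 L/min ÷ 60 = 0.6833 L/s.
R = (PIP − Pplat)/V̇ = (28.1 − 20.5) / 0.6833 = 7.6/0.6833 = 11.122 cmH2O·s/L.
C = Vt/(Pplat − PEEP) = 515.0 / (20.5 − 10) = 515.0/10.5 = 49.048 mL/cmH2O.
τ = R × C = 11.122 × 0.04905 L/cmH2O = 0.5455 s.
t = −τ·ln(1 − 0.99) = −0.5455·ln(0.01) = 2.512 s.

2.51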